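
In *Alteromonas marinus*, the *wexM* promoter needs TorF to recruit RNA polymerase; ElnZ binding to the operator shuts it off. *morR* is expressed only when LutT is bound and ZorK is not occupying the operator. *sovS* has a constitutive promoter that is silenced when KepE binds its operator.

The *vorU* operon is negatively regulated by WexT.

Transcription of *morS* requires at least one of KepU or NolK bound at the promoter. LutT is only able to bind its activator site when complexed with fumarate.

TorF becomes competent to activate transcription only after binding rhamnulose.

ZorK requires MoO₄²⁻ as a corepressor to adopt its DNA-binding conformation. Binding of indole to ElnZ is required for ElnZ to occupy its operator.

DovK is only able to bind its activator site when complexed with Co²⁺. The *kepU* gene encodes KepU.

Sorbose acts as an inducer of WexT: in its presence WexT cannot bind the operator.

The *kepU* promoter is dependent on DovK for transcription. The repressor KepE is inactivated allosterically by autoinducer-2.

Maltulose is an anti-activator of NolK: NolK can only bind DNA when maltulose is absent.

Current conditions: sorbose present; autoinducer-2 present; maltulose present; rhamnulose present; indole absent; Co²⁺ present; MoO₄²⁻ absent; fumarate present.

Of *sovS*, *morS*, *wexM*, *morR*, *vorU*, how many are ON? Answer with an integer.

5

Autoinducer-2 is present, so KepE is inactive.
With no repressor bound, *sovS* is transcribed.
→ *sovS* is ON.
Co²⁺ is present, so DovK is active.
No repressor is bound and DovK is active, so *kepU* is transcribed.
So KepU is produced and active.
Maltulose is present, so NolK is inactive.
Activator KepU is present, so *morS* is transcribed.
→ *morS* is ON.
Rhamnulose is present, so TorF is active.
Indole is absent, so ElnZ is inactive.
No repressor is bound and TorF is active, so *wexM* is transcribed.
→ *wexM* is ON.
Fumarate is present, so LutT is active.
MoO₄²⁻ is absent, so ZorK is inactive.
No repressor is bound and LutT is active, so *morR* is transcribed.
→ *morR* is ON.
Sorbose is present, so WexT is inactive.
With no repressor bound, *vorU* is transcribed.
→ *vorU* is ON.
5 of the 5 genes are transcribed.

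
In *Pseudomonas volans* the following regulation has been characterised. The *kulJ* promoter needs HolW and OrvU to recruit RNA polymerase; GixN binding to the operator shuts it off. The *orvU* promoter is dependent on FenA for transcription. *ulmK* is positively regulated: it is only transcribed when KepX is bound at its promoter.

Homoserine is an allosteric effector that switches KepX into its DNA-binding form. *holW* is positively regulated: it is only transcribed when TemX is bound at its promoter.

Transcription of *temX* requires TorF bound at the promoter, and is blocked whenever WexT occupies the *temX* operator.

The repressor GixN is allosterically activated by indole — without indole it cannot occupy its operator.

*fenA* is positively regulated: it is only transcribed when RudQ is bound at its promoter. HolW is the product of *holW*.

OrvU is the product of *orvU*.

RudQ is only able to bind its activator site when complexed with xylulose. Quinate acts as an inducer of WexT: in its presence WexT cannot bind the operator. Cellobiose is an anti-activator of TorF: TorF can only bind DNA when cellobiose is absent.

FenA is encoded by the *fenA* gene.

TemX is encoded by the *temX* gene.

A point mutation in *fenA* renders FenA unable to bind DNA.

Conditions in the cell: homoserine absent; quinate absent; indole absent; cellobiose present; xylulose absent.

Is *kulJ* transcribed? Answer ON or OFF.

OFF

Quinate is absent, so WexT is active.
Cellobiose is present, so TorF is inactive.
With repressor WexT bound, *temX* is not transcribed.
So TemX is not produced.
Required activator TemX is absent, so *holW* is not transcribed.
So HolW is not produced.
FenA is non-functional in this strain, so it has no effect.
Required activator FenA is absent, so *orvU* is not transcribed.
So OrvU is not produced.
Indole is absent, so GixN is inactive.
Required activator HolW is absent, so *kulJ* is not transcribed.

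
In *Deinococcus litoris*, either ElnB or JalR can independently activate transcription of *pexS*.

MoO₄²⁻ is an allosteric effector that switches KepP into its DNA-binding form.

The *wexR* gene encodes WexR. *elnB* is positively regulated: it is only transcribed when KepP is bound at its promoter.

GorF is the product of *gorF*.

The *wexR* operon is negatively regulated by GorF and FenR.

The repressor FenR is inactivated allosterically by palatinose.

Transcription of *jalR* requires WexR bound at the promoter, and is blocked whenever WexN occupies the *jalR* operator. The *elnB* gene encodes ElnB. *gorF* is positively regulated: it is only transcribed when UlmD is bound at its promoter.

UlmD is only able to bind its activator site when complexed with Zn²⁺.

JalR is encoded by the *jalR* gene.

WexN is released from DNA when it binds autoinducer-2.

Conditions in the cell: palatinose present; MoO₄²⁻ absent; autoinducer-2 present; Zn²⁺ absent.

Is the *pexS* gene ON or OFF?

ON

MoO₄²⁻ is absent, so KepP is inactive.
Required activator KepP is absent, so *elnB* is not transcribed.
So ElnB is not produced.
Autoinducer-2 is present, so WexN is inactive.
Zn²⁺ is absent, so UlmD is inactive.
Required activator UlmD is absent, so *gorF* is not transcribed.
So GorF is not produced.
Palatinose is present, so FenR is inactive.
With no repressor bound, *wexR* is transcribed.
So WexR is produced and active.
No repressor is bound and WexR is active, so *jalR* is transcribed.
So JalR is produced and active.
Activator JalR is present, so *pexS* is transcribed.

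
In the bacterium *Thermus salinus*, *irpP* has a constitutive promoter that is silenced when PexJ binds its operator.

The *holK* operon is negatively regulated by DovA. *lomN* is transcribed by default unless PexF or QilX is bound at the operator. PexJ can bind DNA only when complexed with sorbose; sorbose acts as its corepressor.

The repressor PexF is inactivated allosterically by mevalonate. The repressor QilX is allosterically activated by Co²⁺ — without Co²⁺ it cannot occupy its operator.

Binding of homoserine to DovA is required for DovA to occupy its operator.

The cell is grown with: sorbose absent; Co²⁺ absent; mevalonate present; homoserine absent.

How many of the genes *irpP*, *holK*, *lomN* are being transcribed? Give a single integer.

Sorbose is absent, so PexJ is inactive.
With no repressor bound, *irpP* is transcribed.
→ *irpP* is ON.
Homoserine is absent, so DovA is inactive.
With no repressor bound, *holK* is transcribed.
→ *holK* is ON.
Mevalonate is present, so PexF is inactive.
Co²⁺ is absent, so QilX is inactive.
With no repressor bound, *lomN* is transcribed.
→ *lomN* is ON.
3 of the 3 genes are transcribed.

3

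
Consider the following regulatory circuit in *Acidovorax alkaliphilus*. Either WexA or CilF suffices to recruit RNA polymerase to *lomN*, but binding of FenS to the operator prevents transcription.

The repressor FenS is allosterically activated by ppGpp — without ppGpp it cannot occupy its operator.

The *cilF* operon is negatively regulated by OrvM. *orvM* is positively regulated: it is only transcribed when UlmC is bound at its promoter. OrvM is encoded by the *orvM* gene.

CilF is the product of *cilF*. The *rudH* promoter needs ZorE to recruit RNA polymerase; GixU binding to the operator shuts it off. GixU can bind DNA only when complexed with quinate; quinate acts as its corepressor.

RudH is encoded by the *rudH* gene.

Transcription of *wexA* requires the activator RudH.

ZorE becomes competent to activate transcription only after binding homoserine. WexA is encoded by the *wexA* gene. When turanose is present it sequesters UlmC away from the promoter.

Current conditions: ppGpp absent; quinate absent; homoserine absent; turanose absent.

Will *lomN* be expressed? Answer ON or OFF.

OFF

Quinate is absent, so GixU is inactive.
Homoserine is absent, so ZorE is inactive.
Required activator ZorE is absent, so *rudH* is not transcribed.
So RudH is not produced.
Required activator RudH is absent, so *wexA* is not transcribed.
So WexA is not produced.
Turanose is absent, so UlmC is active.
No repressor is bound and UlmC is active, so *orvM* is transcribed.
So OrvM is produced and active.
With repressor OrvM bound, *cilF* is not transcribed.
So CilF is not produced.
ppGpp is absent, so FenS is inactive.
No activator is available at the *lomN* promoter, so *lomN* is not transcribed.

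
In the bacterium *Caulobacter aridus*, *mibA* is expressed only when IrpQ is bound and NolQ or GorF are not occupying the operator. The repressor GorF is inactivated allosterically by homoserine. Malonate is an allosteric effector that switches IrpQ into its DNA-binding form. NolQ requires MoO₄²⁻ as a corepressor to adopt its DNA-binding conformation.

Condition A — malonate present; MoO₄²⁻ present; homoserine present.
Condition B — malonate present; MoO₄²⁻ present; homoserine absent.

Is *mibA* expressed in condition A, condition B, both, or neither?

Condition A:
Malonate is present, so IrpQ is active.
MoO₄²⁻ is present, so NolQ is active.
Homoserine is present, so GorF is inactive.
With repressor NolQ bound, *mibA* is not transcribed.
→ *mibA* is OFF in A.
Condition B:
Malonate is present, so IrpQ is active.
MoO₄²⁻ is present, so NolQ is active.
Homoserine is absent, so GorF is active.
With repressor NolQ bound, *mibA* is not transcribed.
→ *mibA* is OFF in B.

neither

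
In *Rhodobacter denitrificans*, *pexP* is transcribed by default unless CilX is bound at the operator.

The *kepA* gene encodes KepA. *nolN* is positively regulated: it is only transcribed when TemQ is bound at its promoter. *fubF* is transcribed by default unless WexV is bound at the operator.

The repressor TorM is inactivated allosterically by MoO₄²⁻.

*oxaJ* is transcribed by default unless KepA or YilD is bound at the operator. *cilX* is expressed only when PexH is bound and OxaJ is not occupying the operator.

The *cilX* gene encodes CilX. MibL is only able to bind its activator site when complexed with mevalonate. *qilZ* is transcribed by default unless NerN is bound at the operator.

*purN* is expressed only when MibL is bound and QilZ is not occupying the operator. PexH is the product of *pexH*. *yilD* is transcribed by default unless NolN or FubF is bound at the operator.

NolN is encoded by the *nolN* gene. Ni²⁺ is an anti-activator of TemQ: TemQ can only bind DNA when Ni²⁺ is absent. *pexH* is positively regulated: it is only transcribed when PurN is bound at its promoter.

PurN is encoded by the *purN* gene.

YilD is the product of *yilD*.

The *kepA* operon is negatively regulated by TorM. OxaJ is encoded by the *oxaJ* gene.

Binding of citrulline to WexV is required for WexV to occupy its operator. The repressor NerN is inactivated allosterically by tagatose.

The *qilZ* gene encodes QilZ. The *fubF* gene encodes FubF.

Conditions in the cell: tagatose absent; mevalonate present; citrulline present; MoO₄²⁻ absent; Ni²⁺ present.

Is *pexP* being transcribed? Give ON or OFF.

OFF

Tagatose is absent, so NerN is active.
With repressor NerN bound, *qilZ* is not transcribed.
So QilZ is not produced.
Mevalonate is present, so MibL is active.
No repressor is bound and MibL is active, so *purN* is transcribed.
So PurN is produced and active.
No repressor is bound and PurN is active, so *pexH* is transcribed.
So PexH is produced and active.
MoO₄²⁻ is absent, so TorM is active.
With repressor TorM bound, *kepA* is not transcribed.
So KepA is not produced.
Ni²⁺ is present, so TemQ is inactive.
Required activator TemQ is absent, so *nolN* is not transcribed.
So NolN is not produced.
Citrulline is present, so WexV is active.
With repressor WexV bound, *fubF* is not transcribed.
So FubF is not produced.
With no repressor bound, *yilD* is transcribed.
So YilD is produced and active.
With repressor YilD bound, *oxaJ* is not transcribed.
So OxaJ is not produced.
No repressor is bound and PexH is active, so *cilX* is transcribed.
So CilX is produced and active.
With repressor CilX bound, *pexP* is not transcribed.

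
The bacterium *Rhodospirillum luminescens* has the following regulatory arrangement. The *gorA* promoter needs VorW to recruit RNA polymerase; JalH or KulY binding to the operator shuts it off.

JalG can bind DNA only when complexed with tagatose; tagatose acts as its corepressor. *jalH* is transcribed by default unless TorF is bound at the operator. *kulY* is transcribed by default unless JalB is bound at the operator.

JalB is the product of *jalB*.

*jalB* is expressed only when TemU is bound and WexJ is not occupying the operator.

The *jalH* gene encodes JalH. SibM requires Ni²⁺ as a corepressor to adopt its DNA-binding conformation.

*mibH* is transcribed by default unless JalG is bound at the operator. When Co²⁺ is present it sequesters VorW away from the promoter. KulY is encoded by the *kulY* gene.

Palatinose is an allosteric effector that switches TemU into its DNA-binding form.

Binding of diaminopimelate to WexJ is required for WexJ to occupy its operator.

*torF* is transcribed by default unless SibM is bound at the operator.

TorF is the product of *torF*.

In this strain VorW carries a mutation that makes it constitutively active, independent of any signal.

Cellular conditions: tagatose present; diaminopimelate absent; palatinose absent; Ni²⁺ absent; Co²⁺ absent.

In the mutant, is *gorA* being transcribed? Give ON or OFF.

OFF

VorW is constitutively active in this strain.
Ni²⁺ is absent, so SibM is inactive.
With no repressor bound, *torF* is transcribed.
So TorF is produced and active.
With repressor TorF bound, *jalH* is not transcribed.
So JalH is not produced.
Diaminopimelate is absent, so WexJ is inactive.
Palatinose is absent, so TemU is inactive.
Required activator TemU is absent, so *jalB* is not transcribed.
So JalB is not produced.
With no repressor bound, *kulY* is transcribed.
So KulY is produced and active.
With repressor KulY bound, *gorA* is not transcribed.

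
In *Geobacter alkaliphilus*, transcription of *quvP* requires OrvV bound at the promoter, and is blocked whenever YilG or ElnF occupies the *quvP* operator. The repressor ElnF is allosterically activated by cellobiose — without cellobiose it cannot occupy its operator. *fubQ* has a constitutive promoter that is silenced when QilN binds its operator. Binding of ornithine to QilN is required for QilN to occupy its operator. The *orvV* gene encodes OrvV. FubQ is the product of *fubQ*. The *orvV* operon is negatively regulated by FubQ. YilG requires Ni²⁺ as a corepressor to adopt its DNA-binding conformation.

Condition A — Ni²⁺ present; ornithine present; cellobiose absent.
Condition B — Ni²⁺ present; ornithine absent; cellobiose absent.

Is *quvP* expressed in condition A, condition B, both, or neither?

neither

Condition A:
Ni²⁺ is present, so YilG is active.
Ornithine is present, so QilN is active.
With repressor QilN bound, *fubQ* is not transcribed.
So FubQ is not produced.
With no repressor bound, *orvV* is transcribed.
So OrvV is produced and active.
Cellobiose is absent, so ElnF is inactive.
With repressor YilG bound, *quvP* is not transcribed.
→ *quvP* is OFF in A.
Condition B:
Ni²⁺ is present, so YilG is active.
Ornithine is absent, so QilN is inactive.
With no repressor bound, *fubQ* is transcribed.
So FubQ is produced and active.
With repressor FubQ bound, *orvV* is not transcribed.
So OrvV is not produced.
Cellobiose is absent, so ElnF is inactive.
With repressor YilG bound, *quvP* is not transcribed.
→ *quvP* is OFF in B.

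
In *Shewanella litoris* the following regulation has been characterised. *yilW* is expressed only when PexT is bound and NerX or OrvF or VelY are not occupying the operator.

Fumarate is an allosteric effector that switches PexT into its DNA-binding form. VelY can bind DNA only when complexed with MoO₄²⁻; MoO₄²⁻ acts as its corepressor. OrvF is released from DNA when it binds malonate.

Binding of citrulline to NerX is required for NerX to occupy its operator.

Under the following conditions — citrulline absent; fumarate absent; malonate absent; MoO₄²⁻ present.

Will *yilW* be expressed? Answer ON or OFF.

OFF

Citrulline is absent, so NerX is inactive.
Fumarate is absent, so PexT is inactive.
Malonate is absent, so OrvF is active.
MoO₄²⁻ is present, so VelY is active.
With repressor OrvF bound, *yilW* is not transcribed.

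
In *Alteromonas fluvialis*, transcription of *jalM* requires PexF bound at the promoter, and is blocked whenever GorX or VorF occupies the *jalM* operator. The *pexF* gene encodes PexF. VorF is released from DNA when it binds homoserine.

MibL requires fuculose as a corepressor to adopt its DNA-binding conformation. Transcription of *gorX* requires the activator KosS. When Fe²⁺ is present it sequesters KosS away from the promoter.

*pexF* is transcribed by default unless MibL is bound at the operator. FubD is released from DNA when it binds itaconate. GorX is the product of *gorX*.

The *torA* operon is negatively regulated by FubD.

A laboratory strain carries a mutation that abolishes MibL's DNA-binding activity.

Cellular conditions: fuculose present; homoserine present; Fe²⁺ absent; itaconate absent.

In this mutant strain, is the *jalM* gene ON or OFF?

MibL is non-functional in this strain, so it has no effect.
With no repressor bound, *pexF* is transcribed.
So PexF is produced and active.
Fe²⁺ is absent, so KosS is active.
No repressor is bound and KosS is active, so *gorX* is transcribed.
So GorX is produced and active.
Homoserine is present, so VorF is inactive.
With repressor GorX bound, *jalM* is not transcribed.

OFF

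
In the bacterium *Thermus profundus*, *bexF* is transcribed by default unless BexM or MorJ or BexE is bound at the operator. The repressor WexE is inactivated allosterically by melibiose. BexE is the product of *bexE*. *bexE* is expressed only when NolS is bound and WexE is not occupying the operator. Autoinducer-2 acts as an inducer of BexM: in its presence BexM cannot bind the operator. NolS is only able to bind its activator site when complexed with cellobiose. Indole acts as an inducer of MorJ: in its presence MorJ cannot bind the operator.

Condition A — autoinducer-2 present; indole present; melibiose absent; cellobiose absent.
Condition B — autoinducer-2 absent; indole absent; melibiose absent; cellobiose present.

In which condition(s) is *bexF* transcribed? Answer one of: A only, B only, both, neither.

A only

Condition A:
Autoinducer-2 is present, so BexM is inactive.
Indole is present, so MorJ is inactive.
Melibiose is absent, so WexE is active.
Cellobiose is absent, so NolS is inactive.
With repressor WexE bound, *bexE* is not transcribed.
So BexE is not produced.
With no repressor bound, *bexF* is transcribed.
→ *bexF* is ON in A.
Condition B:
Autoinducer-2 is absent, so BexM is active.
Indole is absent, so MorJ is active.
Melibiose is absent, so WexE is active.
Cellobiose is present, so NolS is active.
With repressor WexE bound, *bexE* is not transcribed.
So BexE is not produced.
With repressor BexM bound, *bexF* is not transcribed.
→ *bexF* is OFF in B.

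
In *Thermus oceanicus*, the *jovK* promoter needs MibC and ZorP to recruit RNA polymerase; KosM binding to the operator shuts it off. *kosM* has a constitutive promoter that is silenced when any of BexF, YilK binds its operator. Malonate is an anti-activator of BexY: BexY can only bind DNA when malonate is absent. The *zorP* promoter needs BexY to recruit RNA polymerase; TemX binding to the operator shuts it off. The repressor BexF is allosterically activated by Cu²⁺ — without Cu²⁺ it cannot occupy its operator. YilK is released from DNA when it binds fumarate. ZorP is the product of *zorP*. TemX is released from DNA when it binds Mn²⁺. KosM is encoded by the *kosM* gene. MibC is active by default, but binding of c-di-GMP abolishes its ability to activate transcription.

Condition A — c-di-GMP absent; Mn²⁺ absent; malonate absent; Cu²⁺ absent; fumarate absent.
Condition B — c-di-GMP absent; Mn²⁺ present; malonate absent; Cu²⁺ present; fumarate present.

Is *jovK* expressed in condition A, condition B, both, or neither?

B only

Condition A:
c-di-GMP is absent, so MibC is active.
Mn²⁺ is absent, so TemX is active.
Malonate is absent, so BexY is active.
With repressor TemX bound, *zorP* is not transcribed.
So ZorP is not produced.
Cu²⁺ is absent, so BexF is inactive.
Fumarate is absent, so YilK is active.
With repressor YilK bound, *kosM* is not transcribed.
So KosM is not produced.
Required activator ZorP is absent, so *jovK* is not transcribed.
→ *jovK* is OFF in A.
Condition B:
c-di-GMP is absent, so MibC is active.
Mn²⁺ is present, so TemX is inactive.
Malonate is absent, so BexY is active.
No repressor is bound and BexY is active, so *zorP* is transcribed.
So ZorP is produced and active.
Cu²⁺ is present, so BexF is active.
Fumarate is present, so YilK is inactive.
With repressor BexF bound, *kosM* is not transcribed.
So KosM is not produced.
No repressor is bound and MibC and ZorP are active, so *jovK* is transcribed.
→ *jovK* is ON in B.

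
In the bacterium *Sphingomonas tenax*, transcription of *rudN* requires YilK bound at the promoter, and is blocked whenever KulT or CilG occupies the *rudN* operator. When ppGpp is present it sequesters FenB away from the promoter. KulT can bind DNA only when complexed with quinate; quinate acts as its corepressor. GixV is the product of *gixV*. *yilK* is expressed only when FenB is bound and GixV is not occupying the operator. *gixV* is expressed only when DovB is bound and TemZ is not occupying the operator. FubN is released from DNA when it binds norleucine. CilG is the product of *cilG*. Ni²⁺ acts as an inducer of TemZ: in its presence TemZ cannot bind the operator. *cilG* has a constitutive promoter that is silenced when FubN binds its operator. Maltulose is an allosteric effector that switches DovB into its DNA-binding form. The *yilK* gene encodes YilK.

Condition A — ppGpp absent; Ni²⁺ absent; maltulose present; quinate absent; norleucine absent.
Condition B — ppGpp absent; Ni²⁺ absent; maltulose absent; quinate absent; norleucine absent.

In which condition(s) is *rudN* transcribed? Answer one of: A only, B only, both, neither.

Condition A:
ppGpp is absent, so FenB is active.
Ni²⁺ is absent, so TemZ is active.
Maltulose is present, so DovB is active.
With repressor TemZ bound, *gixV* is not transcribed.
So GixV is not produced.
No repressor is bound and FenB is active, so *yilK* is transcribed.
So YilK is produced and active.
Quinate is absent, so KulT is inactive.
Norleucine is absent, so FubN is active.
With repressor FubN bound, *cilG* is not transcribed.
So CilG is not produced.
No repressor is bound and YilK is active, so *rudN* is transcribed.
→ *rudN* is ON in A.
Condition B:
ppGpp is absent, so FenB is active.
Ni²⁺ is absent, so TemZ is active.
Maltulose is absent, so DovB is inactive.
With repressor TemZ bound, *gixV* is not transcribed.
So GixV is not produced.
No repressor is bound and FenB is active, so *yilK* is transcribed.
So YilK is produced and active.
Quinate is absent, so KulT is inactive.
Norleucine is absent, so FubN is active.
With repressor FubN bound, *cilG* is not transcribed.
So CilG is not produced.
No repressor is bound and YilK is active, so *rudN* is transcribed.
→ *rudN* is ON in B.

both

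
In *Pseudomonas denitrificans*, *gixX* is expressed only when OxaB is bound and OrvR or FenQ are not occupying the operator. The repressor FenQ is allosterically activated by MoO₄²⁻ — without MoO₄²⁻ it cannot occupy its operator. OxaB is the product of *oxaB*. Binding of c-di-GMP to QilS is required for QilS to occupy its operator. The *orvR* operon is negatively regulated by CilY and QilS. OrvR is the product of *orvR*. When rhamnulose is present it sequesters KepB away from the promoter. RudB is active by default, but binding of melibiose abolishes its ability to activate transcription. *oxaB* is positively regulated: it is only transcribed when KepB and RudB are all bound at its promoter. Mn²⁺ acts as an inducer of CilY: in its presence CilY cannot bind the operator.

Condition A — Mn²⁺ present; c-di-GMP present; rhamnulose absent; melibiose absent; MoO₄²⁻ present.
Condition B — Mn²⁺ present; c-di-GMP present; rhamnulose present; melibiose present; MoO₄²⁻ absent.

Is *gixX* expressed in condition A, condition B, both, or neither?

Condition A:
Mn²⁺ is present, so CilY is inactive.
c-di-GMP is present, so QilS is active.
With repressor QilS bound, *orvR* is not transcribed.
So OrvR is not produced.
Rhamnulose is absent, so KepB is active.
Melibiose is absent, so RudB is active.
No repressor is bound and KepB and RudB are active, so *oxaB* is transcribed.
So OxaB is produced and active.
MoO₄²⁻ is present, so FenQ is active.
With repressor FenQ bound, *gixX* is not transcribed.
→ *gixX* is OFF in A.
Condition B:
Mn²⁺ is present, so CilY is inactive.
c-di-GMP is present, so QilS is active.
With repressor QilS bound, *orvR* is not transcribed.
So OrvR is not produced.
Rhamnulose is present, so KepB is inactive.
Melibiose is present, so RudB is inactive.
Required activator KepB is absent, so *oxaB* is not transcribed.
So OxaB is not produced.
MoO₄²⁻ is absent, so FenQ is inactive.
Required activator OxaB is absent, so *gixX* is not transcribed.
→ *gixX* is OFF in B.

neither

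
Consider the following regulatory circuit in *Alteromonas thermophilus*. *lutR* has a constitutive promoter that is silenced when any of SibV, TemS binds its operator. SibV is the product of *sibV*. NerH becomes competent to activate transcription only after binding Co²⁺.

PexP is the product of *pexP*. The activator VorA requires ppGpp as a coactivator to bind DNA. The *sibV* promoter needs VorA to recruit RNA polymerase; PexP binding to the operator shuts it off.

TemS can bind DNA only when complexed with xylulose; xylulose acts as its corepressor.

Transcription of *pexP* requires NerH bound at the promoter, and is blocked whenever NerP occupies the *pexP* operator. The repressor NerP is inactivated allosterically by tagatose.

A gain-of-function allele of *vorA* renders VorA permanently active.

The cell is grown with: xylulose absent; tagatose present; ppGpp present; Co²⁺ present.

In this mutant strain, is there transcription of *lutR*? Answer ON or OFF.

ON

VorA is constitutively active in this strain.
Co²⁺ is present, so NerH is active.
Tagatose is present, so NerP is inactive.
No repressor is bound and NerH is active, so *pexP* is transcribed.
So PexP is produced and active.
With repressor PexP bound, *sibV* is not transcribed.
So SibV is not produced.
Xylulose is absent, so TemS is inactive.
With no repressor bound, *lutR* is transcribed.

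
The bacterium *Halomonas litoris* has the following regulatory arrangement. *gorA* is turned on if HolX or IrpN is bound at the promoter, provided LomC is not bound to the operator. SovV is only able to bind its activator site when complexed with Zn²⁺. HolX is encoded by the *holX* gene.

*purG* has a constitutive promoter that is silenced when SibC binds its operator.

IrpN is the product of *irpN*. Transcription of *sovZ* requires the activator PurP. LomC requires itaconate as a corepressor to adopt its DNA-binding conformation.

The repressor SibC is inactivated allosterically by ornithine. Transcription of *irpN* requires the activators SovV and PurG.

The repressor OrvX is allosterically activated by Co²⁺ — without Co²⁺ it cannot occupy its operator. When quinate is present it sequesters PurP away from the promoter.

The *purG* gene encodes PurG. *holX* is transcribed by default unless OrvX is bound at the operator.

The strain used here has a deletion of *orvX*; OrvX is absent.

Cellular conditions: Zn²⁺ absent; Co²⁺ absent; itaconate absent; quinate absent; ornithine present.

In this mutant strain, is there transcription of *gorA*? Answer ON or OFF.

Itaconate is absent, so LomC is inactive.
OrvX is non-functional in this strain, so it has no effect.
With no repressor bound, *holX* is transcribed.
So HolX is produced and active.
Zn²⁺ is absent, so SovV is inactive.
Ornithine is present, so SibC is inactive.
With no repressor bound, *purG* is transcribed.
So PurG is produced and active.
Required activator SovV is absent, so *irpN* is not transcribed.
So IrpN is not produced.
Activator HolX is present, so *gorA* is transcribed.

ON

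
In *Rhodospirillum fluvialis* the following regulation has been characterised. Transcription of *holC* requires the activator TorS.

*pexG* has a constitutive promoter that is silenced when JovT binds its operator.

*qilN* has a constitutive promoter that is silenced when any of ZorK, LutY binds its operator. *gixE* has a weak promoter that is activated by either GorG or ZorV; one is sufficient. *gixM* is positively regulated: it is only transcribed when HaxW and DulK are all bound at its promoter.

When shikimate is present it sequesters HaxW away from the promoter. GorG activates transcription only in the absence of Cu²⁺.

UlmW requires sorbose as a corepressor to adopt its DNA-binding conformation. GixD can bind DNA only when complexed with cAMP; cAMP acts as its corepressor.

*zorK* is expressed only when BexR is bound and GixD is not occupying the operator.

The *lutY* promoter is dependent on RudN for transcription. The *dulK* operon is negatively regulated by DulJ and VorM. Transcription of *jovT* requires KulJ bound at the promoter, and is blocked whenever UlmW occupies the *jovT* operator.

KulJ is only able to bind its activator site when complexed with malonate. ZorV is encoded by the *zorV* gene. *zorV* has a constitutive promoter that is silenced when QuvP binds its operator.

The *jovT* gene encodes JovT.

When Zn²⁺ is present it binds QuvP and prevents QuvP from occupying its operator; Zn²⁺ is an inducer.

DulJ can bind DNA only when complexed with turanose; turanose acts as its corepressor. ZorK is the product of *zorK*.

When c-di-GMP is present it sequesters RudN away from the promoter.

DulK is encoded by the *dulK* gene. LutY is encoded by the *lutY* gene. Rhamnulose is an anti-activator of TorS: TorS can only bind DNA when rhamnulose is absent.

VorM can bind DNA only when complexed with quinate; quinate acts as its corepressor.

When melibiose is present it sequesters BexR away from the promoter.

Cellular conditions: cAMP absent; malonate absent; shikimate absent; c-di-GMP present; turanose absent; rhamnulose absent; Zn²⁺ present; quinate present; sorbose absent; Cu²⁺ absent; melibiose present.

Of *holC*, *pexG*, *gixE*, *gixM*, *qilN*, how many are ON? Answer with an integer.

Rhamnulose is absent, so TorS is active.
No repressor is bound and TorS is active, so *holC* is transcribed.
→ *holC* is ON.
Malonate is absent, so KulJ is inactive.
Sorbose is absent, so UlmW is inactive.
Required activator KulJ is absent, so *jovT* is not transcribed.
So JovT is not produced.
With no repressor bound, *pexG* is transcribed.
→ *pexG* is ON.
Cu²⁺ is absent, so GorG is active.
Zn²⁺ is present, so QuvP is inactive.
With no repressor bound, *zorV* is transcribed.
So ZorV is produced and active.
Activator GorG is present, so *gixE* is transcribed.
→ *gixE* is ON.
Shikimate is absent, so HaxW is active.
Turanose is absent, so DulJ is inactive.
Quinate is present, so VorM is active.
With repressor VorM bound, *dulK* is not transcribed.
So DulK is not produced.
Required activator DulK is absent, so *gixM* is not transcribed.
→ *gixM* is OFF.
Melibiose is present, so BexR is inactive.
cAMP is absent, so GixD is inactive.
Required activator BexR is absent, so *zorK* is not transcribed.
So ZorK is not produced.
c-di-GMP is present, so RudN is inactive.
Required activator RudN is absent, so *lutY* is not transcribed.
So LutY is not produced.
With no repressor bound, *qilN* is transcribed.
→ *qilN* is ON.
4 of the 5 genes are transcribed.

4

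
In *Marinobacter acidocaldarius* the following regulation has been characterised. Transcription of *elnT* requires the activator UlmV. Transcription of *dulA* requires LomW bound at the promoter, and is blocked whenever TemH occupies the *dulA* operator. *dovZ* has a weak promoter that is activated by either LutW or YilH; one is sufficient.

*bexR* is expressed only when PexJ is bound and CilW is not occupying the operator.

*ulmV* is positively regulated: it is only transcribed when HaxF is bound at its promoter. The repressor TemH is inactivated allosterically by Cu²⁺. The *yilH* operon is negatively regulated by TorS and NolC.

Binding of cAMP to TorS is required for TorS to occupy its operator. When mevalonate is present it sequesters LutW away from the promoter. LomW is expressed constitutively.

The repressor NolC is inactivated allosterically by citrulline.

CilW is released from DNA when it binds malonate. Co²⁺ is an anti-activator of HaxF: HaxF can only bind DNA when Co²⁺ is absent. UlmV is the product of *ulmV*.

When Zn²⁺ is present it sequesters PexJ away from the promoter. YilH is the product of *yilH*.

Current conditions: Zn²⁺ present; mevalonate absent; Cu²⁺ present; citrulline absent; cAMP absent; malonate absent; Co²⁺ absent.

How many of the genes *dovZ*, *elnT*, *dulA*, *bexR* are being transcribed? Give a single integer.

3

Mevalonate is absent, so LutW is active.
cAMP is absent, so TorS is inactive.
Citrulline is absent, so NolC is active.
With repressor NolC bound, *yilH* is not transcribed.
So YilH is not produced.
Activator LutW is present, so *dovZ* is transcribed.
→ *dovZ* is ON.
Co²⁺ is absent, so HaxF is active.
No repressor is bound and HaxF is active, so *ulmV* is transcribed.
So UlmV is produced and active.
No repressor is bound and UlmV is active, so *elnT* is transcribed.
→ *elnT* is ON.
LomW is produced constitutively and is active.
Cu²⁺ is present, so TemH is inactive.
No repressor is bound and LomW is active, so *dulA* is transcribed.
→ *dulA* is ON.
Malonate is absent, so CilW is active.
Zn²⁺ is present, so PexJ is inactive.
With repressor CilW bound, *bexR* is not transcribed.
→ *bexR* is OFF.
3 of the 4 genes are transcribed.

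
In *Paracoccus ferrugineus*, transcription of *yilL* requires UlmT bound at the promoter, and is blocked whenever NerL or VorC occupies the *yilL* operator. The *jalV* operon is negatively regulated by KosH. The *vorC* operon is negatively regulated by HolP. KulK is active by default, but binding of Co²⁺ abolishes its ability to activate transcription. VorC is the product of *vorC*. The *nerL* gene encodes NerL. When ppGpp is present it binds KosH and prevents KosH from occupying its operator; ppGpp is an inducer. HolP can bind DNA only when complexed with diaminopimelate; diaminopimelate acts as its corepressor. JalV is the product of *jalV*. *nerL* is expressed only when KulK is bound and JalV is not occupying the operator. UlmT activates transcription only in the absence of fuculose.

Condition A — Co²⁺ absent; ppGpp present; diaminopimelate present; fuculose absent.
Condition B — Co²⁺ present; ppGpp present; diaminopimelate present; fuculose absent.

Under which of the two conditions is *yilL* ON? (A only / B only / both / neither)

both

Condition A:
Co²⁺ is absent, so KulK is active.
ppGpp is present, so KosH is inactive.
With no repressor bound, *jalV* is transcribed.
So JalV is produced and active.
With repressor JalV bound, *nerL* is not transcribed.
So NerL is not produced.
Diaminopimelate is present, so HolP is active.
With repressor HolP bound, *vorC* is not transcribed.
So VorC is not produced.
Fuculose is absent, so UlmT is active.
No repressor is bound and UlmT is active, so *yilL* is transcribed.
→ *yilL* is ON in A.
Condition B:
Co²⁺ is present, so KulK is inactive.
ppGpp is present, so KosH is inactive.
With no repressor bound, *jalV* is transcribed.
So JalV is produced and active.
With repressor JalV bound, *nerL* is not transcribed.
So NerL is not produced.
Diaminopimelate is present, so HolP is active.
With repressor HolP bound, *vorC* is not transcribed.
So VorC is not produced.
Fuculose is absent, so UlmT is active.
No repressor is bound and UlmT is active, so *yilL* is transcribed.
→ *yilL* is ON in B.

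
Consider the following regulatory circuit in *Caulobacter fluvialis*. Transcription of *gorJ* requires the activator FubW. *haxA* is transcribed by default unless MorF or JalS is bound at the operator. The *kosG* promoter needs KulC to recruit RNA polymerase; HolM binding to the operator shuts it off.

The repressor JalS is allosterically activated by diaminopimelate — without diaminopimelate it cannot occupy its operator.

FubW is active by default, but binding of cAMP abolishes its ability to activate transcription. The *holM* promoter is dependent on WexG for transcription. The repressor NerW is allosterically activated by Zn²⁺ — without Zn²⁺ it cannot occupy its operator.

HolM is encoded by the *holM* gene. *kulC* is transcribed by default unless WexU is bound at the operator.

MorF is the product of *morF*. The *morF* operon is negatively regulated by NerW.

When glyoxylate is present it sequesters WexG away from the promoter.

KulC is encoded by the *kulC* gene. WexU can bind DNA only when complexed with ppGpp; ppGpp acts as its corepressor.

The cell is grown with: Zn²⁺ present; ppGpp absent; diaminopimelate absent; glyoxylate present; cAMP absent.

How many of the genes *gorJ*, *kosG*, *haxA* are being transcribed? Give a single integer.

cAMP is absent, so FubW is active.
No repressor is bound and FubW is active, so *gorJ* is transcribed.
→ *gorJ* is ON.
ppGpp is absent, so WexU is inactive.
With no repressor bound, *kulC* is transcribed.
So KulC is produced and active.
Glyoxylate is present, so WexG is inactive.
Required activator WexG is absent, so *holM* is not transcribed.
So HolM is not produced.
No repressor is bound and KulC is active, so *kosG* is transcribed.
→ *kosG* is ON.
Zn²⁺ is present, so NerW is active.
With repressor NerW bound, *morF* is not transcribed.
So MorF is not produced.
Diaminopimelate is absent, so JalS is inactive.
With no repressor bound, *haxA* is transcribed.
→ *haxA* is ON.
3 of the 3 genes are transcribed.

3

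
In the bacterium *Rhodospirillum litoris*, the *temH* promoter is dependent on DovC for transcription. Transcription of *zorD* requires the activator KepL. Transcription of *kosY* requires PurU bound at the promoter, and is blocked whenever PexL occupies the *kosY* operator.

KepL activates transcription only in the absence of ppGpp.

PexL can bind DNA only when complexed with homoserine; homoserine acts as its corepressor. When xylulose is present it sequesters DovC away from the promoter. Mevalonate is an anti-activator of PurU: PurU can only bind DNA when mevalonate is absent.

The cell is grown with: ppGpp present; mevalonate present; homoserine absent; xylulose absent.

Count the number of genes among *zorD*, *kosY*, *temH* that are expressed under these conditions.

ppGpp is present, so KepL is inactive.
Required activator KepL is absent, so *zorD* is not transcribed.
→ *zorD* is OFF.
Mevalonate is present, so PurU is inactive.
Homoserine is absent, so PexL is inactive.
Required activator PurU is absent, so *kosY* is not transcribed.
→ *kosY* is OFF.
Xylulose is absent, so DovC is active.
No repressor is bound and DovC is active, so *temH* is transcribed.
→ *temH* is ON.
1 of the 3 genes is transcribed.

1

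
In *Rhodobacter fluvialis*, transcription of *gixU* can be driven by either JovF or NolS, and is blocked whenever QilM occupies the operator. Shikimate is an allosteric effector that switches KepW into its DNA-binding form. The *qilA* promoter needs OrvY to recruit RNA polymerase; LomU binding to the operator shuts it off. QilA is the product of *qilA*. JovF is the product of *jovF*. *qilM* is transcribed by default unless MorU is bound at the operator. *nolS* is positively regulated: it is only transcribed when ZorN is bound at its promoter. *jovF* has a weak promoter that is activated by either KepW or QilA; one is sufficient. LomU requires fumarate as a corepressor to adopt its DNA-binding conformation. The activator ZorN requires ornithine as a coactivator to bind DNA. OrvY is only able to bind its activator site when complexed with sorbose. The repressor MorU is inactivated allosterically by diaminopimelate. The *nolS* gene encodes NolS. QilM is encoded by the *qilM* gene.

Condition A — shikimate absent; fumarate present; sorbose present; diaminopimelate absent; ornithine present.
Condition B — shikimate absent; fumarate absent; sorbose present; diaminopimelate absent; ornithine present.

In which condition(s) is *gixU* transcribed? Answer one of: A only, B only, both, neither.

Condition A:
Shikimate is absent, so KepW is inactive.
Fumarate is present, so LomU is active.
Sorbose is present, so OrvY is active.
With repressor LomU bound, *qilA* is not transcribed.
So QilA is not produced.
No activator is available at the *jovF* promoter, so *jovF* is not transcribed.
So JovF is not produced.
Diaminopimelate is absent, so MorU is active.
With repressor MorU bound, *qilM* is not transcribed.
So QilM is not produced.
Ornithine is present, so ZorN is active.
No repressor is bound and ZorN is active, so *nolS* is transcribed.
So NolS is produced and active.
Activator NolS is present, so *gixU* is transcribed.
→ *gixU* is ON in A.
Condition B:
Shikimate is absent, so KepW is inactive.
Fumarate is absent, so LomU is inactive.
Sorbose is present, so OrvY is active.
No repressor is bound and OrvY is active, so *qilA* is transcribed.
So QilA is produced and active.
Activator QilA is present, so *jovF* is transcribed.
So JovF is produced and active.
Diaminopimelate is absent, so MorU is active.
With repressor MorU bound, *qilM* is not transcribed.
So QilM is not produced.
Ornithine is present, so ZorN is active.
No repressor is bound and ZorN is active, so *nolS* is transcribed.
So NolS is produced and active.
Activator JovF is present, so *gixU* is transcribed.
→ *gixU* is ON in B.

both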